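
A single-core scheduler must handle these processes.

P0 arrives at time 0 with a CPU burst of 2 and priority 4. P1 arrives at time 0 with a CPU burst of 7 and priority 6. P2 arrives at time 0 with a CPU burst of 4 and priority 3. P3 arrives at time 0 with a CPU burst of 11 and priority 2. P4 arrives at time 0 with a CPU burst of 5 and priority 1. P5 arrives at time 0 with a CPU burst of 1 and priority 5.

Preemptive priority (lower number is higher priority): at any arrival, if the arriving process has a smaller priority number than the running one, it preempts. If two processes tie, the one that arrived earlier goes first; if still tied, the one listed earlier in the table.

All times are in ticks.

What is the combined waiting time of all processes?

Gantt: | P4 0-5 | P3 5-16 | P2 16-20 | P0 20-22 | P5 22-23 | P1 23-30 |
Completion: P0=22  P1=30  P2=20  P3=16  P4=5  P5=23
Waiting = turnaround − burst: P0=20, P1=23, P2=16, P3=5, P4=0, P5=22
Total waiting = 20 + 23 + 16 + 5 + 0 + 22 = 86

86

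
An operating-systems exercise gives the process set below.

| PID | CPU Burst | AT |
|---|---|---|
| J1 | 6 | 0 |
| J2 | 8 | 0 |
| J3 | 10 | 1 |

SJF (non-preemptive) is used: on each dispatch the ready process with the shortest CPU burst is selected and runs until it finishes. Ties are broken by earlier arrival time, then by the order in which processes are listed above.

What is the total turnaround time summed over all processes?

43

Timeline: | J1 0-6 | J2 6-14 | J3 14-24 |
Completion: J1=6  J2=14  J3=24
Turnaround (C−A): J1=6  J2=14  J3=23
Turnaround = completion − arrival: J1=6, J2=14, J3=23
Total turnaround = 6 + 14 + 23 = 43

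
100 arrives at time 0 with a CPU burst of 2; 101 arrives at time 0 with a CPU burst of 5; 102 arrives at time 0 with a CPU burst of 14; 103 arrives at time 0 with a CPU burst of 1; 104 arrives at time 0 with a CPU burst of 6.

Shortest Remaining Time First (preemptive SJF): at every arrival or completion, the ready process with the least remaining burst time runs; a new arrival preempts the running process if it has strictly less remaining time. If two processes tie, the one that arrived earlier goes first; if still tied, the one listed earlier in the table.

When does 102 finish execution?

28

Gantt: | 103 0-1 | 100 1-3 | 101 3-8 | 104 8-14 | 102 14-28 |
Completion: 100=3  101=8  102=28  103=1  104=14
Turnaround (C−A): 100=3  101=8  102=28  103=1  104=14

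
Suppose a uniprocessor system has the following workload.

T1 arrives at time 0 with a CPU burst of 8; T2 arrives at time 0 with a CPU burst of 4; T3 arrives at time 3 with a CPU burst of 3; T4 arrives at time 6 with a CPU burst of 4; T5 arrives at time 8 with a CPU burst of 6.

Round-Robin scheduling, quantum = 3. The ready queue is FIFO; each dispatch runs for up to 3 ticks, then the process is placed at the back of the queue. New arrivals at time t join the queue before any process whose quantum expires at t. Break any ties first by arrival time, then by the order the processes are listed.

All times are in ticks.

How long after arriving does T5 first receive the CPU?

Gantt: | T1 0-3 | T2 3-6 | T3 6-9 | T1 9-12 | T4 12-15 | T2 15-16 | T5 16-19 | T1 19-21 | T4 21-22 | T5 22-25 |
Completion: T1=21  T2=16  T3=9  T4=22  T5=25
Turnaround (C−A): T1=21  T2=16  T3=6  T4=16  T5=17
Response(T5) = first start − arrival = 16 − 8 = 8

8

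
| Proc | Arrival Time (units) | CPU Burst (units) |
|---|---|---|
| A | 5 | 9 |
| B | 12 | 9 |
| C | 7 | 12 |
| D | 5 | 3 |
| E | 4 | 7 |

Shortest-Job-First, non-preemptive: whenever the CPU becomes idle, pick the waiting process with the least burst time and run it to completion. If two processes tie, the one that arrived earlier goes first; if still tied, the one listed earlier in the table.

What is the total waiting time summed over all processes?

Gantt: | idle 0-4 | E 4-11 | D 11-14 | A 14-23 | B 23-32 | C 32-44 |
Completion: A=23  B=32  C=44  D=14  E=11
Turnaround (C−A): A=18  B=20  C=37  D=9  E=7
Waiting = turnaround − burst: A=9, B=11, C=25, D=6, E=0
Total waiting = 9 + 11 + 25 + 6 + 0 = 51

51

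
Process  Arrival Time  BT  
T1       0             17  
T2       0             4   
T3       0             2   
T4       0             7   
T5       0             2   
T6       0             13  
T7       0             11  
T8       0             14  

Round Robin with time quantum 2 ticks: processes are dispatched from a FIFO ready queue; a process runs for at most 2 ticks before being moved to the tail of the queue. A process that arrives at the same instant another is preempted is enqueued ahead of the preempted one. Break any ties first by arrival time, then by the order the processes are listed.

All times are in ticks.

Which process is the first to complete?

Timeline: | T1 0-2 | T2 2-4 | T3 4-6 | T4 6-8 | T5 8-10 | T6 10-12 | T7 12-14 | T8 14-16 | T1 16-18 | T2 18-20 | T4 20-22 | T6 22-24 | T7 24-26 | T8 26-28 | T1 28-30 | T4 30-32 | T6 32-34 | T7 34-36 | T8 36-38 | T1 38-40 | T4 40-41 | T6 41-43 | T7 43-45 | T8 45-47 | T1 47-49 | T6 49-51 | T7 51-53 | T8 53-55 | T1 55-57 | T6 57-59 | T7 59-60 | T8 60-62 | T1 62-64 | T6 64-65 | T8 65-67 | T1 67-70 |
Completion: T1=70  T2=20  T3=6  T4=41  T5=10  T6=65  T7=60  T8=67
Turnaround (C−A): T1=70  T2=20  T3=6  T4=41  T5=10  T6=65  T7=60  T8=67
Finish order: T3 → T5 → T2 → T4 → T7 → T6 → T8 → T1

T3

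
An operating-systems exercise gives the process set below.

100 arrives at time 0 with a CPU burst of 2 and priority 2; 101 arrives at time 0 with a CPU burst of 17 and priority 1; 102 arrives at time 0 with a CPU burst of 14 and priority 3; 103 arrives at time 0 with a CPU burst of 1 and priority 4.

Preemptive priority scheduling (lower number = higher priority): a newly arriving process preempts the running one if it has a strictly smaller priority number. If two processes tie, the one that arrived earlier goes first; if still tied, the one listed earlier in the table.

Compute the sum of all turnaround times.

Timeline: | 101 0-17 | 100 17-19 | 102 19-33 | 103 33-34 |
Completion: 100=19  101=17  102=33  103=34
Turnaround (C−A): 100=19  101=17  102=33  103=34
Turnaround = completion − arrival: 100=19, 101=17, 102=33, 103=34
Total turnaround = 19 + 17 + 33 + 34 = 103

103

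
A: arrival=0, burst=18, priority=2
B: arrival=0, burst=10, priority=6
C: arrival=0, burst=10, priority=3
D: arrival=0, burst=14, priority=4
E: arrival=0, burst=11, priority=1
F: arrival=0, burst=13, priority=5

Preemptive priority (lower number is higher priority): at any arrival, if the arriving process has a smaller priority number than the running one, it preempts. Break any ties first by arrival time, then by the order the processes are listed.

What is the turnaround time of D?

Schedule: | E 0-11 | A 11-29 | C 29-39 | D 39-53 | F 53-66 | B 66-76 |
Completion: A=29  B=76  C=39  D=53  E=11  F=66
Turnaround(D) = completion − arrival = 53 − 0 = 53

53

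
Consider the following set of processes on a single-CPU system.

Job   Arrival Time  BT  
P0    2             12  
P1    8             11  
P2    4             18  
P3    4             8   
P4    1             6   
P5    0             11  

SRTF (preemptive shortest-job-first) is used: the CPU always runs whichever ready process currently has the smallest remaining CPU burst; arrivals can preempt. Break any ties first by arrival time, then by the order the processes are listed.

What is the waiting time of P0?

34

Gantt: | P5 0-1 | P4 1-7 | P3 7-15 | P5 15-25 | P1 25-36 | P0 36-48 | P2 48-66 |
Completion: P0=48  P1=36  P2=66  P3=15  P4=7  P5=25
Turnaround (C−A): P0=46  P1=28  P2=62  P3=11  P4=6  P5=25
Waiting(P0) = turnaround − burst = 46 − 12 = 34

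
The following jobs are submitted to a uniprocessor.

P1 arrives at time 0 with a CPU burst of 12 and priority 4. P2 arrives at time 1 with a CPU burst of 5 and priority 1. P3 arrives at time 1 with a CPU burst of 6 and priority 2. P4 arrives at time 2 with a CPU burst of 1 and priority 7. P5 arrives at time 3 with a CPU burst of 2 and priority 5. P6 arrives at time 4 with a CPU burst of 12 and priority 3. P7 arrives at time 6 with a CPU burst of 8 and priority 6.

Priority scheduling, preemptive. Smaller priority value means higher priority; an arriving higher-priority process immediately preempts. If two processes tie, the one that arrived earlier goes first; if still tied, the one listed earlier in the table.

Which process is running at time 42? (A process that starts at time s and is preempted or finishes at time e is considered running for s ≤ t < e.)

Gantt: | P1 0-1 | P2 1-6 | P3 6-12 | P6 12-24 | P1 24-35 | P5 35-37 | P7 37-45 | P4 45-46 |
Completion: P1=35  P2=6  P3=12  P4=46  P5=37  P6=24  P7=45

P7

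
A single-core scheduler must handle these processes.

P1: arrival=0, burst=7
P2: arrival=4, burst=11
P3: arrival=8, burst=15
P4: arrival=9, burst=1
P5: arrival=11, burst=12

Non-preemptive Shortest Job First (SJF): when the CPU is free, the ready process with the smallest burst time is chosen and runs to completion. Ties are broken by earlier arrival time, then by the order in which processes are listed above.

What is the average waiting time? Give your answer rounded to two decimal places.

8.60

Gantt: | P1 0-7 | P2 7-18 | P4 18-19 | P5 19-31 | P3 31-46 |
Completion: P1=7  P2=18  P3=46  P4=19  P5=31
Waiting times: P1=0, P2=3, P3=23, P4=9, P5=8
Average waiting = (0+3+23+9+8) / 5 = 43/5 = 8.60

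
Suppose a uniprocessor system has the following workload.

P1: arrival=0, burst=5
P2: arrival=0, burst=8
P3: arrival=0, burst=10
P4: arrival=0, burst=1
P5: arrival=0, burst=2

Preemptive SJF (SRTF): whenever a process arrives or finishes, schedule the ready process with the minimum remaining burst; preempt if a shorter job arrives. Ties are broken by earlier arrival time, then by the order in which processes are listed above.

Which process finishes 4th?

P2

Gantt: | P4 0-1 | P5 1-3 | P1 3-8 | P2 8-16 | P3 16-26 |
Completion: P1=8  P2=16  P3=26  P4=1  P5=3
Turnaround (C−A): P1=8  P2=16  P3=26  P4=1  P5=3
Finish order: P4 → P5 → P1 → P2 → P3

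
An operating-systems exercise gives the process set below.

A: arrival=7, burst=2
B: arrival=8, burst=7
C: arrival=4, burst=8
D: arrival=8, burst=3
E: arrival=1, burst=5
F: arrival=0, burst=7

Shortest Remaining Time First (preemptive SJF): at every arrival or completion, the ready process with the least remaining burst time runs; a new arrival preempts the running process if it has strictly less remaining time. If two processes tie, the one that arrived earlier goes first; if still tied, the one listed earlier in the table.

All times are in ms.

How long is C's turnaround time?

Gantt: | F 0-1 | E 1-6 | F 6-7 | A 7-9 | D 9-12 | F 12-17 | B 17-24 | C 24-32 |
Completion: A=9  B=24  C=32  D=12  E=6  F=17
Turnaround(C) = completion − arrival = 32 − 4 = 28

28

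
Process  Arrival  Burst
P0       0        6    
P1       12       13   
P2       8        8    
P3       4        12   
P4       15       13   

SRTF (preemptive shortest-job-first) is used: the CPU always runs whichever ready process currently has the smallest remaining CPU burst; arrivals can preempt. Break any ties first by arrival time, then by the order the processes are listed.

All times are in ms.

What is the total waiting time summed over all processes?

Gantt: | P0 0-6 | P3 6-8 | P2 8-16 | P3 16-26 | P1 26-39 | P4 39-52 |
Completion: P0=6  P1=39  P2=16  P3=26  P4=52
Turnaround (C−A): P0=6  P1=27  P2=8  P3=22  P4=37
Waiting = turnaround − burst: P0=0, P1=14, P2=0, P3=10, P4=24
Total waiting = 0 + 14 + 0 + 10 + 24 = 48

48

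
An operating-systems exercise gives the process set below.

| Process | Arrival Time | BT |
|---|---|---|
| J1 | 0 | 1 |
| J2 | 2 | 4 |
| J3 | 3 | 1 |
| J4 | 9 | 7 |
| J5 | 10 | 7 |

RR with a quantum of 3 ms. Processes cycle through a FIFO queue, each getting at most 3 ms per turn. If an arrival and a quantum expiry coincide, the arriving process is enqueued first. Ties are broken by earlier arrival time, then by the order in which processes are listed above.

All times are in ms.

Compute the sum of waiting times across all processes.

Gantt: | J1 0-1 | idle 1-2 | J2 2-5 | J3 5-6 | J2 6-7 | idle 7-9 | J4 9-12 | J5 12-15 | J4 15-18 | J5 18-21 | J4 21-22 | J5 22-23 |
Completion: J1=1  J2=7  J3=6  J4=22  J5=23
Waiting = turnaround − burst: J1=0, J2=1, J3=2, J4=6, J5=6
Total waiting = 0 + 1 + 2 + 6 + 6 = 15

15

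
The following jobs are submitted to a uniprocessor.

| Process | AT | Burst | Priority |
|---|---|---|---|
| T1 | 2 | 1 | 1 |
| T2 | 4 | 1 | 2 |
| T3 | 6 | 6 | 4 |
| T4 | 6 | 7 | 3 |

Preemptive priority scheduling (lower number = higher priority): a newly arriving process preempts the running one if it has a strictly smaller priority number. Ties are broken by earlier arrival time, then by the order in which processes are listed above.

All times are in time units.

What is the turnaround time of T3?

Schedule: | idle 0-2 | T1 2-3 | idle 3-4 | T2 4-5 | idle 5-6 | T4 6-13 | T3 13-19 |
Completion: T1=3  T2=5  T3=19  T4=13
Turnaround (C−A): T1=1  T2=1  T3=13  T4=7
Turnaround(T3) = completion − arrival = 19 − 6 = 13

13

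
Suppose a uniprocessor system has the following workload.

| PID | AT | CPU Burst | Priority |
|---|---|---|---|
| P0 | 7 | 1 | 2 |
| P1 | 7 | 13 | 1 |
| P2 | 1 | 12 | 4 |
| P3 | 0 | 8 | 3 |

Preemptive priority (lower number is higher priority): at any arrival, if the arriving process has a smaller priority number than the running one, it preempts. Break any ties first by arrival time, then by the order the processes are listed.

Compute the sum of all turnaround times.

82

Timeline: | P3 0-7 | P1 7-20 | P0 20-21 | P3 21-22 | P2 22-34 |
Completion: P0=21  P1=20  P2=34  P3=22
Turnaround (C−A): P0=14  P1=13  P2=33  P3=22
Turnaround = completion − arrival: P0=14, P1=13, P2=33, P3=22
Total turnaround = 14 + 13 + 33 + 22 = 82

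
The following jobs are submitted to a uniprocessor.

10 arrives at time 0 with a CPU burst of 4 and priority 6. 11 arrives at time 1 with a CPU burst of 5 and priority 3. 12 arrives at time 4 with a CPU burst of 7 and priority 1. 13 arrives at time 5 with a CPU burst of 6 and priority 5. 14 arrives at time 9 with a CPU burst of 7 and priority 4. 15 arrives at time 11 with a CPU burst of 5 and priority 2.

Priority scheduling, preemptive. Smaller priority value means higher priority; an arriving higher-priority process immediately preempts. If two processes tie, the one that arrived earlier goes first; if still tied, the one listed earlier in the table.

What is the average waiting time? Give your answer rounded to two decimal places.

Schedule: | 10 0-1 | 11 1-4 | 12 4-11 | 15 11-16 | 11 16-18 | 14 18-25 | 13 25-31 | 10 31-34 |
Completion: 10=34  11=18  12=11  13=31  14=25  15=16
Turnaround (C−A): 10=34  11=17  12=7  13=26  14=16  15=5
Waiting times: 10=30, 11=12, 12=0, 13=20, 14=9, 15=0
Average waiting = (30+12+0+20+9+0) / 6 = 71/6 = 11.83

11.83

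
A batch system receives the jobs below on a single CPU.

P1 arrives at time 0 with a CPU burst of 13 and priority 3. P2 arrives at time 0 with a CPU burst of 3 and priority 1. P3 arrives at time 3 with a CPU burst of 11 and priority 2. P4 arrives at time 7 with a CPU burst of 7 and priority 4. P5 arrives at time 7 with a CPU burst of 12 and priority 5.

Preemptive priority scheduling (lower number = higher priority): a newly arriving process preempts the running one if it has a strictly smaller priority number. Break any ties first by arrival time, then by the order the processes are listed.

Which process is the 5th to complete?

P5

Schedule: | P2 0-3 | P3 3-14 | P1 14-27 | P4 27-34 | P5 34-46 |
Completion: P1=27  P2=3  P3=14  P4=34  P5=46
Turnaround (C−A): P1=27  P2=3  P3=11  P4=27  P5=39
Finish order: P2 → P3 → P1 → P4 → P5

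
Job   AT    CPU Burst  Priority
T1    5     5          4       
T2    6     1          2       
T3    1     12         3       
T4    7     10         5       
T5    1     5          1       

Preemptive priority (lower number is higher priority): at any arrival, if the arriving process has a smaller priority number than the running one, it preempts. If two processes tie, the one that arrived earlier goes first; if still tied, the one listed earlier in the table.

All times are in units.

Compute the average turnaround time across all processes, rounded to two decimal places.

14.00

Timeline: | idle 0-1 | T5 1-6 | T2 6-7 | T3 7-19 | T1 19-24 | T4 24-34 |
Completion: T1=24  T2=7  T3=19  T4=34  T5=6
Turnaround (C−A): T1=19  T2=1  T3=18  T4=27  T5=5
Turnaround times: T1=19, T2=1, T3=18, T4=27, T5=5
Average turnaround = (19+1+18+27+5) / 5 = 70/5 = 14.00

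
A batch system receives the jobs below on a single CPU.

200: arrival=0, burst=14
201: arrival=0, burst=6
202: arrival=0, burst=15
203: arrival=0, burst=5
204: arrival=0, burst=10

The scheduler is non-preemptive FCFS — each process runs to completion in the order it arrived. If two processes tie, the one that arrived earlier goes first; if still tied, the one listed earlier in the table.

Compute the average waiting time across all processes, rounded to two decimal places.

Timeline: | 200 0-14 | 201 14-20 | 202 20-35 | 203 35-40 | 204 40-50 |
Completion: 200=14  201=20  202=35  203=40  204=50
Turnaround (C−A): 200=14  201=20  202=35  203=40  204=50
Waiting times: 200=0, 201=14, 202=20, 203=35, 204=40
Average waiting = (0+14+20+35+40) / 5 = 109/5 = 21.80

21.80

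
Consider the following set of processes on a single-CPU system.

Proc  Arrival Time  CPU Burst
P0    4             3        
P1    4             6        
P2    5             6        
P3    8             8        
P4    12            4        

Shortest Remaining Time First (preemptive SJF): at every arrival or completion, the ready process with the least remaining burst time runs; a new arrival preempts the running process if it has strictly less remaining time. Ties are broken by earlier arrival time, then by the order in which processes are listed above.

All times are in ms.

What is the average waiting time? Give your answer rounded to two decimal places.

Timeline: | idle 0-4 | P0 4-7 | P1 7-13 | P4 13-17 | P2 17-23 | P3 23-31 |
Completion: P0=7  P1=13  P2=23  P3=31  P4=17
Turnaround (C−A): P0=3  P1=9  P2=18  P3=23  P4=5
Waiting times: P0=0, P1=3, P2=12, P3=15, P4=1
Average waiting = (0+3+12+15+1) / 5 = 31/5 = 6.20

6.20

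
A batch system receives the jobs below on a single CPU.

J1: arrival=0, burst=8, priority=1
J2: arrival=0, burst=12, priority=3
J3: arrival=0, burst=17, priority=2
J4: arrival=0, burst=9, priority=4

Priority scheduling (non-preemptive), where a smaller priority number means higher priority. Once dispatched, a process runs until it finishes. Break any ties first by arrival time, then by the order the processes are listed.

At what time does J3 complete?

Timeline: | J1 0-8 | J3 8-25 | J2 25-37 | J4 37-46 |
Completion: J1=8  J2=37  J3=25  J4=46
Turnaround (C−A): J1=8  J2=37  J3=25  J4=46

25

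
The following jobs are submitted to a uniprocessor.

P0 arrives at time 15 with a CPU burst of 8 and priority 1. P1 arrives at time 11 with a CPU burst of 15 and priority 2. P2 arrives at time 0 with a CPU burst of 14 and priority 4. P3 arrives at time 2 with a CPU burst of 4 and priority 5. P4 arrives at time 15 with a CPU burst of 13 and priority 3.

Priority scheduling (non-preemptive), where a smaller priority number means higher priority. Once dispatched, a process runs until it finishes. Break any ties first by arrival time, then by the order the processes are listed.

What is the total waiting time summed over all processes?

87

Schedule: | P2 0-14 | P1 14-29 | P0 29-37 | P4 37-50 | P3 50-54 |
Completion: P0=37  P1=29  P2=14  P3=54  P4=50
Waiting = turnaround − burst: P0=14, P1=3, P2=0, P3=48, P4=22
Total waiting = 14 + 3 + 0 + 48 + 22 = 87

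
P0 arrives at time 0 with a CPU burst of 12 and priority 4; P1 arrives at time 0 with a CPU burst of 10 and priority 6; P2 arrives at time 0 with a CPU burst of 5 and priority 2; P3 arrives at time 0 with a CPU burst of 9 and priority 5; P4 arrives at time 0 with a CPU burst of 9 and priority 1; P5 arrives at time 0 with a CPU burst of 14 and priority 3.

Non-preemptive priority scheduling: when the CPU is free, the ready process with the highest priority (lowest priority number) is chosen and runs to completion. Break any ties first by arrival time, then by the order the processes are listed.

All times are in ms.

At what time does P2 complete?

14

Schedule: | P4 0-9 | P2 9-14 | P5 14-28 | P0 28-40 | P3 40-49 | P1 49-59 |
Completion: P0=40  P1=59  P2=14  P3=49  P4=9  P5=28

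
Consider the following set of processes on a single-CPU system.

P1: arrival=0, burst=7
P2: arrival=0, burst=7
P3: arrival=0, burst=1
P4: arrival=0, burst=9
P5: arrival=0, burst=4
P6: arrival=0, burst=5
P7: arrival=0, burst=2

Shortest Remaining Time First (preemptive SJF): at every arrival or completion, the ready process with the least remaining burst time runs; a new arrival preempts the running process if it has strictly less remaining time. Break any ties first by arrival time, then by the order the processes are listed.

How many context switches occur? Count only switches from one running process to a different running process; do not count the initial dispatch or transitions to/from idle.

6

Schedule: | P3 0-1 | P7 1-3 | P5 3-7 | P6 7-12 | P1 12-19 | P2 19-26 | P4 26-35 |
Completion: P1=19  P2=26  P3=1  P4=35  P5=7  P6=12  P7=3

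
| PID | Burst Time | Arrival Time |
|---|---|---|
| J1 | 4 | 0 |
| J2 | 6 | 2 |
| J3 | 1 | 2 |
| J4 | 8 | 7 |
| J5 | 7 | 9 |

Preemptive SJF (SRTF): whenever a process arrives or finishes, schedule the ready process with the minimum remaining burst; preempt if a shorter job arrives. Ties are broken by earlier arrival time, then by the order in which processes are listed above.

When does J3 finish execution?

Gantt: | J1 0-2 | J3 2-3 | J1 3-5 | J2 5-11 | J5 11-18 | J4 18-26 |
Completion: J1=5  J2=11  J3=3  J4=26  J5=18
Turnaround (C−A): J1=5  J2=9  J3=1  J4=19  J5=9

3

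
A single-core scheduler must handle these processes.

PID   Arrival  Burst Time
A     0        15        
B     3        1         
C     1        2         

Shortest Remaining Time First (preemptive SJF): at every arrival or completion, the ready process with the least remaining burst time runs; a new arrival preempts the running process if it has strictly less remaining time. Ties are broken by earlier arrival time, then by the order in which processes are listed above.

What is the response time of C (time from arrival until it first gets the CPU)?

Schedule: | A 0-1 | C 1-3 | B 3-4 | A 4-18 |
Completion: A=18  B=4  C=3
Turnaround (C−A): A=18  B=1  C=2
Response(C) = first start − arrival = 1 − 1 = 0

0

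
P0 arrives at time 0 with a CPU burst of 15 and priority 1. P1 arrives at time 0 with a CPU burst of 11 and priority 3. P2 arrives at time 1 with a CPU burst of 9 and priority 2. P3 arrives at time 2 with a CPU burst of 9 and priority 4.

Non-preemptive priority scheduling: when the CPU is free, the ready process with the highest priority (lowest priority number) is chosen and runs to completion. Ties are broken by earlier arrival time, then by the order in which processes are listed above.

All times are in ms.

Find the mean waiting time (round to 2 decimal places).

17.75

Gantt: | P0 0-15 | P2 15-24 | P1 24-35 | P3 35-44 |
Completion: P0=15  P1=35  P2=24  P3=44
Turnaround (C−A): P0=15  P1=35  P2=23  P3=42
Waiting times: P0=0, P1=24, P2=14, P3=33
Average waiting = (0+24+14+33) / 4 = 71/4 = 17.75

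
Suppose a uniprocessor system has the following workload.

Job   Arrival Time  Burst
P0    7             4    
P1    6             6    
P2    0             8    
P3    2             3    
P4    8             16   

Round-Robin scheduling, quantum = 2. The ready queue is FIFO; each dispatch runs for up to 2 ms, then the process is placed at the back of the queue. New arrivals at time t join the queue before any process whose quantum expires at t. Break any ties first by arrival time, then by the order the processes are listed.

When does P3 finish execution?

Gantt: | P2 0-2 | P3 2-4 | P2 4-6 | P3 6-7 | P1 7-9 | P2 9-11 | P0 11-13 | P4 13-15 | P1 15-17 | P2 17-19 | P0 19-21 | P4 21-23 | P1 23-25 | P4 25-37 |
Completion: P0=21  P1=25  P2=19  P3=7  P4=37
Turnaround (C−A): P0=14  P1=19  P2=19  P3=5  P4=29

7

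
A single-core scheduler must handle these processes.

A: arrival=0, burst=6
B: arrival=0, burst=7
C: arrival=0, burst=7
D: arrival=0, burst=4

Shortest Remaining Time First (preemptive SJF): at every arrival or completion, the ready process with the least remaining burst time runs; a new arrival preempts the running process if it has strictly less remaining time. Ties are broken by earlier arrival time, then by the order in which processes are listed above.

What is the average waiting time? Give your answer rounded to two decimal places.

Timeline: | D 0-4 | A 4-10 | B 10-17 | C 17-24 |
Completion: A=10  B=17  C=24  D=4
Waiting times: A=4, B=10, C=17, D=0
Average waiting = (4+10+17+0) / 4 = 31/4 = 7.75

7.75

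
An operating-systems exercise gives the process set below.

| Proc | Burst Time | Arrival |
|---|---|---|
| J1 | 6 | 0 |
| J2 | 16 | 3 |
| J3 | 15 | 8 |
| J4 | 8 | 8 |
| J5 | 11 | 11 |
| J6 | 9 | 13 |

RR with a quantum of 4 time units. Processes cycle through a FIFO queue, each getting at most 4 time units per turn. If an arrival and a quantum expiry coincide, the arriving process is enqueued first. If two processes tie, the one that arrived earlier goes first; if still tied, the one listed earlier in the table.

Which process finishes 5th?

Gantt: | J1 0-4 | J2 4-8 | J1 8-10 | J3 10-14 | J4 14-18 | J2 18-22 | J5 22-26 | J6 26-30 | J3 30-34 | J4 34-38 | J2 38-42 | J5 42-46 | J6 46-50 | J3 50-54 | J2 54-58 | J5 58-61 | J6 61-62 | J3 62-65 |
Completion: J1=10  J2=58  J3=65  J4=38  J5=61  J6=62
Turnaround (C−A): J1=10  J2=55  J3=57  J4=30  J5=50  J6=49
Finish order: J1 → J4 → J2 → J5 → J6 → J3

J6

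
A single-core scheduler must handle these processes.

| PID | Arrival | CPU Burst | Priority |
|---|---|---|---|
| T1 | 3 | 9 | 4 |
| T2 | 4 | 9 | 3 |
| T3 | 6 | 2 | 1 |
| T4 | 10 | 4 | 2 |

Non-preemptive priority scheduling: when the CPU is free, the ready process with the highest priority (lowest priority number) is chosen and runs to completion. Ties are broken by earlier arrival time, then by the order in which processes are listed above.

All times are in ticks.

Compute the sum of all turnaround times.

48

Schedule: | idle 0-3 | T1 3-12 | T3 12-14 | T4 14-18 | T2 18-27 |
Completion: T1=12  T2=27  T3=14  T4=18
Turnaround = completion − arrival: T1=9, T2=23, T3=8, T4=8
Total turnaround = 9 + 23 + 8 + 8 = 48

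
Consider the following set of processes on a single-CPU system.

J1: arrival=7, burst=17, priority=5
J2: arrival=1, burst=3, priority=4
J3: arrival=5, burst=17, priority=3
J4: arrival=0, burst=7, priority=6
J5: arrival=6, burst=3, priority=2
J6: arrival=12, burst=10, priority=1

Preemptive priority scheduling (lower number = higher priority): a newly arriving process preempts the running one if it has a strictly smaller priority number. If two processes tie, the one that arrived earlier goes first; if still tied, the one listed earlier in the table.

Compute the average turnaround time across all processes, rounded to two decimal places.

24.67

Schedule: | J4 0-1 | J2 1-4 | J4 4-5 | J3 5-6 | J5 6-9 | J3 9-12 | J6 12-22 | J3 22-35 | J1 35-52 | J4 52-57 |
Completion: J1=52  J2=4  J3=35  J4=57  J5=9  J6=22
Turnaround (C−A): J1=45  J2=3  J3=30  J4=57  J5=3  J6=10
Turnaround times: J1=45, J2=3, J3=30, J4=57, J5=3, J6=10
Average turnaround = (45+3+30+57+3+10) / 6 = 148/6 = 24.67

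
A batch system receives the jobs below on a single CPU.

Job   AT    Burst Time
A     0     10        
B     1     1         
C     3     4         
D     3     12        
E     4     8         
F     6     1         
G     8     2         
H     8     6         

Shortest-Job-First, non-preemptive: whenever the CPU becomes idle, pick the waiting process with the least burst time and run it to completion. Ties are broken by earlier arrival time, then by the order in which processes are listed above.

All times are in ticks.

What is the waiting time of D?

29

Schedule: | A 0-10 | B 10-11 | F 11-12 | G 12-14 | C 14-18 | H 18-24 | E 24-32 | D 32-44 |
Completion: A=10  B=11  C=18  D=44  E=32  F=12  G=14  H=24
Waiting(D) = turnaround − burst = 41 − 12 = 29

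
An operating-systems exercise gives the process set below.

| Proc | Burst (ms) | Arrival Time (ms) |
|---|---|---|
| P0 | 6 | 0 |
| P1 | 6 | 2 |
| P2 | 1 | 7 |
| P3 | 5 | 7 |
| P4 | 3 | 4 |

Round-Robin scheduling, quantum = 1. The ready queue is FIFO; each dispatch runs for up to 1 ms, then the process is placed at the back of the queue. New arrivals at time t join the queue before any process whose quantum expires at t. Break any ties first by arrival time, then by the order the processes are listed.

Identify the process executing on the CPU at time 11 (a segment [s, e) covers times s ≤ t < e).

P0

Schedule: | P0 0-2 | P1 2-3 | P0 3-4 | P1 4-5 | P4 5-6 | P0 6-7 | P1 7-8 | P4 8-9 | P2 9-10 | P3 10-11 | P0 11-12 | P1 12-13 | P4 13-14 | P3 14-15 | P0 15-16 | P1 16-17 | P3 17-18 | P1 18-19 | P3 19-21 |
Completion: P0=16  P1=19  P2=10  P3=21  P4=14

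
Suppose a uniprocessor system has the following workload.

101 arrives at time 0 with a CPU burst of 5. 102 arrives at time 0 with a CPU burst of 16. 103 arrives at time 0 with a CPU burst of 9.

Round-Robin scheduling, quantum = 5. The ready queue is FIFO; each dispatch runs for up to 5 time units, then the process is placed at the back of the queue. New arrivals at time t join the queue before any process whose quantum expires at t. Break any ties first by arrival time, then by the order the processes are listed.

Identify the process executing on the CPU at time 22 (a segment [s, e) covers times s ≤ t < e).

Timeline: | 101 0-5 | 102 5-10 | 103 10-15 | 102 15-20 | 103 20-24 | 102 24-30 |
Completion: 101=5  102=30  103=24
Turnaround (C−A): 101=5  102=30  103=24

103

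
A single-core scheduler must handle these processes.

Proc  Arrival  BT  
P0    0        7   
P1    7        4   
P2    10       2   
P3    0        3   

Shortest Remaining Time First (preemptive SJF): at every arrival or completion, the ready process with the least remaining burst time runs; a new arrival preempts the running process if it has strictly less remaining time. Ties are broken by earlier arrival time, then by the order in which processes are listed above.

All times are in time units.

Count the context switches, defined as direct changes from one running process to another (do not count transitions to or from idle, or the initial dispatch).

Schedule: | P3 0-3 | P0 3-10 | P2 10-12 | P1 12-16 |
Completion: P0=10  P1=16  P2=12  P3=3
Turnaround (C−A): P0=10  P1=9  P2=2  P3=3

3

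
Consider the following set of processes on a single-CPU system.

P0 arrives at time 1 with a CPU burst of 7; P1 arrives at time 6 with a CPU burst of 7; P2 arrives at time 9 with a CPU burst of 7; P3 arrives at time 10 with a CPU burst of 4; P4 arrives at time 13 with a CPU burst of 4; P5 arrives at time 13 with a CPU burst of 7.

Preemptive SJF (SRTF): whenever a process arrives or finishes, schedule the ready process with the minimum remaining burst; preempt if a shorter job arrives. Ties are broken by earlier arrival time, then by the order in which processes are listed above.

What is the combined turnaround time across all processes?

78

Timeline: | idle 0-1 | P0 1-8 | P1 8-10 | P3 10-14 | P4 14-18 | P1 18-23 | P2 23-30 | P5 30-37 |
Completion: P0=8  P1=23  P2=30  P3=14  P4=18  P5=37
Turnaround (C−A): P0=7  P1=17  P2=21  P3=4  P4=5  P5=24
Turnaround = completion − arrival: P0=7, P1=17, P2=21, P3=4, P4=5, P5=24
Total turnaround = 7 + 17 + 21 + 4 + 5 + 24 = 78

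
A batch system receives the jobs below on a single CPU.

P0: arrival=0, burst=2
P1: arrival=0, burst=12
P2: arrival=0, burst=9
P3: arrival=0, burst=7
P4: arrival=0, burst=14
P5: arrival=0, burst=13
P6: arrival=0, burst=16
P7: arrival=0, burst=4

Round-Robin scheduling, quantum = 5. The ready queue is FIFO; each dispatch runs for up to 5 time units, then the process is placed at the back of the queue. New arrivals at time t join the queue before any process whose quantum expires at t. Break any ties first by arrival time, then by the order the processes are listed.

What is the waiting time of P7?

32

Timeline: | P0 0-2 | P1 2-7 | P2 7-12 | P3 12-17 | P4 17-22 | P5 22-27 | P6 27-32 | P7 32-36 | P1 36-41 | P2 41-45 | P3 45-47 | P4 47-52 | P5 52-57 | P6 57-62 | P1 62-64 | P4 64-68 | P5 68-71 | P6 71-77 |
Completion: P0=2  P1=64  P2=45  P3=47  P4=68  P5=71  P6=77  P7=36
Turnaround (C−A): P0=2  P1=64  P2=45  P3=47  P4=68  P5=71  P6=77  P7=36
Waiting(P7) = turnaround − burst = 36 − 4 = 32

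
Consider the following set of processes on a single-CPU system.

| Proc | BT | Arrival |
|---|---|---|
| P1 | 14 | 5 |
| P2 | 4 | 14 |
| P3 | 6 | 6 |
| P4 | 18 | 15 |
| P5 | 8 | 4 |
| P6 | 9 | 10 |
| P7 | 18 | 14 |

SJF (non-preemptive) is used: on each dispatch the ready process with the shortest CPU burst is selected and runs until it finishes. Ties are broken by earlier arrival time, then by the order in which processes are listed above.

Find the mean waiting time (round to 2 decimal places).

18.14

Timeline: | idle 0-4 | P5 4-12 | P3 12-18 | P2 18-22 | P6 22-31 | P1 31-45 | P7 45-63 | P4 63-81 |
Completion: P1=45  P2=22  P3=18  P4=81  P5=12  P6=31  P7=63
Turnaround (C−A): P1=40  P2=8  P3=12  P4=66  P5=8  P6=21  P7=49
Waiting times: P1=26, P2=4, P3=6, P4=48, P5=0, P6=12, P7=31
Average waiting = (26+4+6+48+0+12+31) / 7 = 127/7 = 18.14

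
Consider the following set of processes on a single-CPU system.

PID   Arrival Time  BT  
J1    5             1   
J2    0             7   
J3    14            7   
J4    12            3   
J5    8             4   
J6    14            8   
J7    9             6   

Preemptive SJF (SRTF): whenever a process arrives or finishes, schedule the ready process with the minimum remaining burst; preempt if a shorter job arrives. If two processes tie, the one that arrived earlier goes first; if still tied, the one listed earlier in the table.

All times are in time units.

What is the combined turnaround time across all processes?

64

Gantt: | J2 0-5 | J1 5-6 | J2 6-8 | J5 8-12 | J4 12-15 | J7 15-21 | J3 21-28 | J6 28-36 |
Completion: J1=6  J2=8  J3=28  J4=15  J5=12  J6=36  J7=21
Turnaround (C−A): J1=1  J2=8  J3=14  J4=3  J5=4  J6=22  J7=12
Turnaround = completion − arrival: J1=1, J2=8, J3=14, J4=3, J5=4, J6=22, J7=12
Total turnaround = 1 + 8 + 14 + 3 + 4 + 22 + 12 = 64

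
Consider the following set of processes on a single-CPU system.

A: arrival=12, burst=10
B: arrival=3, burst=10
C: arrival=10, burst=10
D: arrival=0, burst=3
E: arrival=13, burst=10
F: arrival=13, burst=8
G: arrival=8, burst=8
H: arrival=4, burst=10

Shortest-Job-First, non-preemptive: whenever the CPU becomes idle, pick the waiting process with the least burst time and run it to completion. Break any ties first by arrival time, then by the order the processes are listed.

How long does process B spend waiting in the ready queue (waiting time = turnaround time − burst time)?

0

Schedule: | D 0-3 | B 3-13 | G 13-21 | F 21-29 | H 29-39 | C 39-49 | A 49-59 | E 59-69 |
Completion: A=59  B=13  C=49  D=3  E=69  F=29  G=21  H=39
Waiting(B) = turnaround − burst = 10 − 10 = 0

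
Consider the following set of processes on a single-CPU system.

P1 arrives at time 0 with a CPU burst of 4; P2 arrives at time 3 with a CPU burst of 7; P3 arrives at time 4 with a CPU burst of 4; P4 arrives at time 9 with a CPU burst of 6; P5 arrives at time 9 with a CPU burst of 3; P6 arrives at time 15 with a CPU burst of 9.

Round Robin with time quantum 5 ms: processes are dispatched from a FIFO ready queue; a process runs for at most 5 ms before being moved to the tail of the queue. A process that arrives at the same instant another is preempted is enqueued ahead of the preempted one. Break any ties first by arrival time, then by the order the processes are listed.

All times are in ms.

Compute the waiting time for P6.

9

Gantt: | P1 0-4 | P2 4-9 | P3 9-13 | P4 13-18 | P5 18-21 | P2 21-23 | P6 23-28 | P4 28-29 | P6 29-33 |
Completion: P1=4  P2=23  P3=13  P4=29  P5=21  P6=33
Waiting(P6) = turnaround − burst = 18 − 9 = 9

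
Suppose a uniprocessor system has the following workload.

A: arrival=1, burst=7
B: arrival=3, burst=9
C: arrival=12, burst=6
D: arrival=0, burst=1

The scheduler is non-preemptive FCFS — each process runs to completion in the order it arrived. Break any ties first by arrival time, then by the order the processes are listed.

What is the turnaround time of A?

Gantt: | D 0-1 | A 1-8 | B 8-17 | C 17-23 |
Completion: A=8  B=17  C=23  D=1
Turnaround(A) = completion − arrival = 8 − 1 = 7

7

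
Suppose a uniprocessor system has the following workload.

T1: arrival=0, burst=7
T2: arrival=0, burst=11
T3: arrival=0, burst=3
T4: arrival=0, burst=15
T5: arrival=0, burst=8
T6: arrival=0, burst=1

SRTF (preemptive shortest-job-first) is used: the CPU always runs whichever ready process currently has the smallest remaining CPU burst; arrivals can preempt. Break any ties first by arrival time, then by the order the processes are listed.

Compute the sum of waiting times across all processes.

Gantt: | T6 0-1 | T3 1-4 | T1 4-11 | T5 11-19 | T2 19-30 | T4 30-45 |
Completion: T1=11  T2=30  T3=4  T4=45  T5=19  T6=1
Turnaround (C−A): T1=11  T2=30  T3=4  T4=45  T5=19  T6=1
Waiting = turnaround − burst: T1=4, T2=19, T3=1, T4=30, T5=11, T6=0
Total waiting = 4 + 19 + 1 + 30 + 11 + 0 = 65

65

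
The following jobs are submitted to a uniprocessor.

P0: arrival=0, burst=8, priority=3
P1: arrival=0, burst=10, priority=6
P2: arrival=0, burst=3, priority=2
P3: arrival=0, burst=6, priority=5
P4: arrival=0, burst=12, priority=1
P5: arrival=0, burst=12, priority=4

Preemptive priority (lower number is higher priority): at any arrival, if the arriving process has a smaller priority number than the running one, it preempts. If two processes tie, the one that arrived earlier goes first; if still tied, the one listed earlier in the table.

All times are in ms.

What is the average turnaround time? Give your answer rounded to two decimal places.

29.50

Schedule: | P4 0-12 | P2 12-15 | P0 15-23 | P5 23-35 | P3 35-41 | P1 41-51 |
Completion: P0=23  P1=51  P2=15  P3=41  P4=12  P5=35
Turnaround (C−A): P0=23  P1=51  P2=15  P3=41  P4=12  P5=35
Turnaround times: P0=23, P1=51, P2=15, P3=41, P4=12, P5=35
Average turnaround = (23+51+15+41+12+35) / 6 = 177/6 = 29.50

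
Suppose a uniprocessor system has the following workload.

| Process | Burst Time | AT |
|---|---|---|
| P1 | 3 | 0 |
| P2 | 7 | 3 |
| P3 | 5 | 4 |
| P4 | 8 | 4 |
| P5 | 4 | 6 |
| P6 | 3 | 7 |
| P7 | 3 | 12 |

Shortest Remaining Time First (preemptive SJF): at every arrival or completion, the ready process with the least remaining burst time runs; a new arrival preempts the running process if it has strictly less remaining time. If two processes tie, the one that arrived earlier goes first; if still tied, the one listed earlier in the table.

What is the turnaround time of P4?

Schedule: | P1 0-3 | P2 3-4 | P3 4-9 | P6 9-12 | P7 12-15 | P5 15-19 | P2 19-25 | P4 25-33 |
Completion: P1=3  P2=25  P3=9  P4=33  P5=19  P6=12  P7=15
Turnaround (C−A): P1=3  P2=22  P3=5  P4=29  P5=13  P6=5  P7=3
Turnaround(P4) = completion − arrival = 33 − 4 = 29

29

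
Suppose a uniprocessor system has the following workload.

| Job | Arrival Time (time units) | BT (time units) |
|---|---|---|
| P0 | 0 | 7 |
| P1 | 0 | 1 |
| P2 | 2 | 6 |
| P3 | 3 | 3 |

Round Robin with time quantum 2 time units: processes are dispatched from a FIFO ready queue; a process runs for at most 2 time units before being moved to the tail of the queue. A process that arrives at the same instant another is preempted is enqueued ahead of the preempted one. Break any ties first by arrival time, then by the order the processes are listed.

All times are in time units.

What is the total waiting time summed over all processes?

28

Schedule: | P0 0-2 | P1 2-3 | P2 3-5 | P0 5-7 | P3 7-9 | P2 9-11 | P0 11-13 | P3 13-14 | P2 14-16 | P0 16-17 |
Completion: P0=17  P1=3  P2=16  P3=14
Turnaround (C−A): P0=17  P1=3  P2=14  P3=11
Waiting = turnaround − burst: P0=10, P1=2, P2=8, P3=8
Total waiting = 10 + 2 + 8 + 8 = 28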